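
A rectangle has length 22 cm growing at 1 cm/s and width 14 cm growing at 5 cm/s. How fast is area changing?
124 cm²/s

A = lw
dA/dt = w·dl/dt + l·dw/dt = 14·1 + 22·5 = 124 cm²/s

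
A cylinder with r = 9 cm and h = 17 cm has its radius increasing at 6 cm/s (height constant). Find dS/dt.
420π cm²/s

S = 2πrh + 2πr² (lateral + bases)
dS/dt = (2πh + 4πr)·dr/dt = (2π·17 + 4π·9)·6
= 420π cm²/s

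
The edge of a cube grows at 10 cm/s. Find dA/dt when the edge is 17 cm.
2040 cm²/s

A = 6s²
dA/dt = 12s · ds/dt = 12·17·10 = 2040 cm²/s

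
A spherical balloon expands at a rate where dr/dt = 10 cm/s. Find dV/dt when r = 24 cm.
23040π cm³/s

V = (4/3)πr³
dV/dt = dV/dr · dr/dt = 4πr² · 10
At r = 24: dV/dt = 23040π cm³/s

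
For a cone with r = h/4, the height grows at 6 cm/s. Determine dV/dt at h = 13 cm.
507π/8 cm³/s

V = (1/3)π(h/4)²h = πh³/48
dV/dt = πh²/16 · 6
At h = 13: dV/dt = 507π/8 cm³/s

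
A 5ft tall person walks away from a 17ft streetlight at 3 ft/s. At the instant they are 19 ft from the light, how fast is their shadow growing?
5/4 ft/s

By similar triangles: 17/(x+s) = 5/s
Solving: s = 5x/12
ds/dt = 5/12 · dx/dt = 5/12 · 3 = 5/4 ft/s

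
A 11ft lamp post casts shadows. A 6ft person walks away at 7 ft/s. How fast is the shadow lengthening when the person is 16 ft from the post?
42/5 ft/s

By similar triangles: 11/(x+s) = 6/s
Solving: s = 6x/5
ds/dt = 6/5 · dx/dt = 6/5 · 7 = 42/5 ft/s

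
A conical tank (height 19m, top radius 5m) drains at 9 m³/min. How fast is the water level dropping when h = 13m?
3249/(4225π) ≈ 0.2448 m/min

r/h = 5/19, so r = (5/19)h
V = (1/3)πr²h = (1/3)π((5/19)h)²h = (25/1083)πh³
dV/dh = (25/361)πh²
dh/dt = (dV/dt)/(dV/dh) = -9/((25/361)π·13²) = -3249/(4225π) m/min
The level is dropping at 3249/(4225π) ≈ 0.2448 m/min.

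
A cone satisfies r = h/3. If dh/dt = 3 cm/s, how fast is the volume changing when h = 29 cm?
841π/3 cm³/s

V = (1/3)π(h/3)²h = πh³/27
dV/dt = πh²/9 · 3
At h = 29: dV/dt = 841π/3 cm³/s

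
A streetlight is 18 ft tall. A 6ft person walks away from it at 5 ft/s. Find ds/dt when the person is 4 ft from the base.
5/2 ft/s

By similar triangles: 18/(x+s) = 6/s
Solving: s = 6x/12
ds/dt = 6/12 · dx/dt = 1/2 · 5 = 5/2 ft/s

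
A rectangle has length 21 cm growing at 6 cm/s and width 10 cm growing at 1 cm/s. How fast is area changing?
81 cm²/s

A = lw
dA/dt = w·dl/dt + l·dw/dt = 10·6 + 21·1 = 81 cm²/s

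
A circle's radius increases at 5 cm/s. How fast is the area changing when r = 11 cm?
110π cm²/s

A = πr²
dA/dt = 2πr · dr/dt = 2π(11)(5) = 110π cm²/s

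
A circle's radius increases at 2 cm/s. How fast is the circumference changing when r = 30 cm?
4π cm/s

C = 2πr
dC/dt = 2π · dr/dt = 2π · 2 = 4π cm/s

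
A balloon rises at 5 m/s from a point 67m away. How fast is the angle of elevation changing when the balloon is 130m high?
0.015662 rad/s

tan(θ) = y/67
sec²(θ) · dθ/dt = (1/67) · dy/dt
dθ/dt = cos²(θ)/67 · 5 = 67/(67² + 130²) · 5
dθ/dt = 0.015662 rad/s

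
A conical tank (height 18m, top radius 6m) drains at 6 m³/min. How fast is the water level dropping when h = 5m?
54/(25π) ≈ 0.6875 m/min

r/h = 6/18, so r = (1/3)h
V = (1/3)πr²h = (1/3)π((1/3)h)²h = (1/27)πh³
dV/dh = (1/9)πh²
dh/dt = (dV/dt)/(dV/dh) = -6/((1/9)π·5²) = -54/(25π) m/min
The level is dropping at 54/(25π) ≈ 0.6875 m/min.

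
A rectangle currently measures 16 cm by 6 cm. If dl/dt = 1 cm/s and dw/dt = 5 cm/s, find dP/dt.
12 cm/s

P = 2(l + w)
dP/dt = 2(dl/dt + dw/dt) = 2(1 + 5) = 12 cm/s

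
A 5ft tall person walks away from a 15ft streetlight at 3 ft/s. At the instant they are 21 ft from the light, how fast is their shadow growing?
3/2 ft/s

By similar triangles: 15/(x+s) = 5/s
Solving: s = 5x/10
ds/dt = 5/10 · dx/dt = 1/2 · 3 = 3/2 ft/s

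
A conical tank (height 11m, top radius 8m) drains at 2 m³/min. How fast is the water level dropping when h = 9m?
121/(2592π) ≈ 0.01486 m/min

r/h = 8/11, so r = (8/11)h
V = (1/3)πr²h = (1/3)π((8/11)h)²h = (64/363)πh³
dV/dh = (64/121)πh²
dh/dt = (dV/dt)/(dV/dh) = -2/((64/121)π·9²) = -121/(2592π) m/min
The level is dropping at 121/(2592π) ≈ 0.01486 m/min.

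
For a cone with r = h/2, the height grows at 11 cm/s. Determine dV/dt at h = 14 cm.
539π cm³/s

V = (1/3)π(h/2)²h = πh³/12
dV/dt = πh²/4 · 11
At h = 14: dV/dt = 539π cm³/s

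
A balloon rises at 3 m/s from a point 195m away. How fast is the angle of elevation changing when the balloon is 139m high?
0.010201 rad/s

tan(θ) = y/195
sec²(θ) · dθ/dt = (1/195) · dy/dt
dθ/dt = cos²(θ)/195 · 3 = 195/(195² + 139²) · 3
dθ/dt = 0.010201 rad/s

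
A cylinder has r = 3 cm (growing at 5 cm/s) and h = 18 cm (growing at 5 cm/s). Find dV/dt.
585π cm³/s

V = πr²h
dV/dt = 2πrh·dr/dt + πr²·dh/dt
= 2π(3)(18)(5) + π(3)²(5)
= 585π cm³/s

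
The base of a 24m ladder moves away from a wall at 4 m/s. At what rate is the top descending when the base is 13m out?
52√407/407 ≈ 2.578 m/s

x² + y² = 24²
2x·dx/dt + 2y·dy/dt = 0
dy/dt = -x/y · dx/dt = -13/√407 · 4 = -52√407/407 m/s
The top is descending at 52√407/407 ≈ 2.578 m/s.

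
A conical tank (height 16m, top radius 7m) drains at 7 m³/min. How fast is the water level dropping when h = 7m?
256/(343π) ≈ 0.2376 m/min

r/h = 7/16, so r = (7/16)h
V = (1/3)πr²h = (1/3)π((7/16)h)²h = (49/768)πh³
dV/dh = (49/256)πh²
dh/dt = (dV/dt)/(dV/dh) = -7/((49/256)π·7²) = -256/(343π) m/min
The level is dropping at 256/(343π) ≈ 0.2376 m/min.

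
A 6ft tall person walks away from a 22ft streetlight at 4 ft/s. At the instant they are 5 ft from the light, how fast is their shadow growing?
3/2 ft/s

By similar triangles: 22/(x+s) = 6/s
Solving: s = 6x/16
ds/dt = 6/16 · dx/dt = 3/8 · 4 = 3/2 ft/s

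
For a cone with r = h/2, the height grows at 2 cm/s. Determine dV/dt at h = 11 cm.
121π/2 cm³/s

V = (1/3)π(h/2)²h = πh³/12
dV/dt = πh²/4 · 2
At h = 11: dV/dt = 121π/2 cm³/s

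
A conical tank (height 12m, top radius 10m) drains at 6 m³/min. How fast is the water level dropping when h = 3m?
24/(25π) ≈ 0.3056 m/min

r/h = 10/12, so r = (5/6)h
V = (1/3)πr²h = (1/3)π((5/6)h)²h = (25/108)πh³
dV/dh = (25/36)πh²
dh/dt = (dV/dt)/(dV/dh) = -6/((25/36)π·3²) = -24/(25π) m/min
The level is dropping at 24/(25π) ≈ 0.3056 m/min.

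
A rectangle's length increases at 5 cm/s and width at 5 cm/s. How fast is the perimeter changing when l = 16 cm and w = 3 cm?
20 cm/s

P = 2(l + w)
dP/dt = 2(dl/dt + dw/dt) = 2(5 + 5) = 20 cm/s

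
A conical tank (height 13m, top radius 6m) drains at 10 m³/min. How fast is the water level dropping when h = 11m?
845/(2178π) ≈ 0.1235 m/min

r/h = 6/13, so r = (6/13)h
V = (1/3)πr²h = (1/3)π((6/13)h)²h = (12/169)πh³
dV/dh = (36/169)πh²
dh/dt = (dV/dt)/(dV/dh) = -10/((36/169)π·11²) = -845/(2178π) m/min
The level is dropping at 845/(2178π) ≈ 0.1235 m/min.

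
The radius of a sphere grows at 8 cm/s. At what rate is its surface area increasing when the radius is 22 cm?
1408π cm²/s

S = 4πr²
dS/dt = dS/dr · dr/dt = 8πr · 8
At r = 22: dS/dt = 1408π cm²/s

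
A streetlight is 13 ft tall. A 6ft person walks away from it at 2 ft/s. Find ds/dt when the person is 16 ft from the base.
12/7 ft/s

By similar triangles: 13/(x+s) = 6/s
Solving: s = 6x/7
ds/dt = 6/7 · dx/dt = 6/7 · 2 = 12/7 ft/s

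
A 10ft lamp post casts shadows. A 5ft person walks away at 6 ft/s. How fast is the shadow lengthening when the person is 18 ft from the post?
6 ft/s

By similar triangles: 10/(x+s) = 5/s
Solving: s = 5x/5
ds/dt = 5/5 · dx/dt = 1 · 6 = 6 ft/s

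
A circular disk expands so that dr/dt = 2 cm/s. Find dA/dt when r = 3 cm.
12π cm²/s

A = πr²
dA/dt = 2πr · dr/dt = 2π(3)(2) = 12π cm²/s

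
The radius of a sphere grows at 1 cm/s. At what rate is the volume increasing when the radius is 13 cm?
676π cm³/s

V = (4/3)πr³
dV/dt = dV/dr · dr/dt = 4πr² · 1
At r = 13: dV/dt = 676π cm³/s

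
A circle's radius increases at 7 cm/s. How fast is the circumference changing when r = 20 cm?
14π cm/s

C = 2πr
dC/dt = 2π · dr/dt = 2π · 7 = 14π cm/s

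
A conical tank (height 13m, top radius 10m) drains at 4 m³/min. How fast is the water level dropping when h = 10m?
169/(2500π) ≈ 0.02152 m/min

r/h = 10/13, so r = (10/13)h
V = (1/3)πr²h = (1/3)π((10/13)h)²h = (100/507)πh³
dV/dh = (100/169)πh²
dh/dt = (dV/dt)/(dV/dh) = -4/((100/169)π·10²) = -169/(2500π) m/min
The level is dropping at 169/(2500π) ≈ 0.02152 m/min.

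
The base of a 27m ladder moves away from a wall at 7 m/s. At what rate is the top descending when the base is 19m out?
133√23/92 ≈ 6.933 m/s

x² + y² = 27²
2x·dx/dt + 2y·dy/dt = 0
dy/dt = -x/y · dx/dt = -19/(4√23) · 7 = -133√23/92 m/s
The top is descending at 133√23/92 ≈ 6.933 m/s.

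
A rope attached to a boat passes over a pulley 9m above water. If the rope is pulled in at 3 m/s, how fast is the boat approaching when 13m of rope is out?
39√22/44 ≈ 4.157 m/s

rope² = x² + 9²
x = √(13² - 9²) = 2√22
dx/dt = (rope/x) · d(rope)/dt = (13/(2√22)) · (-3) = -39√22/44 m/s
The boat approaches at 39√22/44 ≈ 4.157 m/s.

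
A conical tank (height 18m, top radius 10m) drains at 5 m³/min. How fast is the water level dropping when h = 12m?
9/(80π) ≈ 0.03581 m/min

r/h = 10/18, so r = (5/9)h
V = (1/3)πr²h = (1/3)π((5/9)h)²h = (25/243)πh³
dV/dh = (25/81)πh²
dh/dt = (dV/dt)/(dV/dh) = -5/((25/81)π·12²) = -9/(80π) m/min
The level is dropping at 9/(80π) ≈ 0.03581 m/min.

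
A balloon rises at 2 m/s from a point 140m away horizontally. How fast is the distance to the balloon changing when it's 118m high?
118√29/493 ≈ 1.289 m/s

z² = 140² + y²
z = √(140² + 118²) = 34√29
dz/dt = y/z · dy/dt = 118/(34√29) · 2 = 118√29/493 ≈ 1.289 m/s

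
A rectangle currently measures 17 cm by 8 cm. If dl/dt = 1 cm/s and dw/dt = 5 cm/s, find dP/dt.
12 cm/s

P = 2(l + w)
dP/dt = 2(dl/dt + dw/dt) = 2(1 + 5) = 12 cm/s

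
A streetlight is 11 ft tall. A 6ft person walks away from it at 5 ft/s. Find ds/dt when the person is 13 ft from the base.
6 ft/s

By similar triangles: 11/(x+s) = 6/s
Solving: s = 6x/5
ds/dt = 6/5 · dx/dt = 6/5 · 5 = 6 ft/s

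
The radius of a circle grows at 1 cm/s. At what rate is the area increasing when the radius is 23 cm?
46π cm²/s

A = πr²
dA/dt = 2πr · dr/dt = 2π(23)(1) = 46π cm²/s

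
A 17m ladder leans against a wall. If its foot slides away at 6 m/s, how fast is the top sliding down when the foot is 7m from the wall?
7√15/10 ≈ 2.711 m/s

x² + y² = 17²
2x·dx/dt + 2y·dy/dt = 0
dy/dt = -x/y · dx/dt = -7/(4√15) · 6 = -7√15/10 m/s
The top is descending at 7√15/10 ≈ 2.711 m/s.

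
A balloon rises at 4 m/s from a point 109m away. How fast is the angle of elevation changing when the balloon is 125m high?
0.015851 rad/s

tan(θ) = y/109
sec²(θ) · dθ/dt = (1/109) · dy/dt
dθ/dt = cos²(θ)/109 · 4 = 109/(109² + 125²) · 4
dθ/dt = 0.015851 rad/s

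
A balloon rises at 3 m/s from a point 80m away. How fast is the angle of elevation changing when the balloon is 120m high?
0.011538 rad/s

tan(θ) = y/80
sec²(θ) · dθ/dt = (1/80) · dy/dt
dθ/dt = cos²(θ)/80 · 3 = 80/(80² + 120²) · 3
dθ/dt = 0.011538 rad/s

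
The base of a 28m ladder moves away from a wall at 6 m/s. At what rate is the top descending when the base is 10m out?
10√19/19 ≈ 2.294 m/s

x² + y² = 28²
2x·dx/dt + 2y·dy/dt = 0
dy/dt = -x/y · dx/dt = -10/(6√19) · 6 = -10√19/19 m/s
The top is descending at 10√19/19 ≈ 2.294 m/s.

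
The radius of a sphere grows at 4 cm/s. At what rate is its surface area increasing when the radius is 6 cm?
192π cm²/s

S = 4πr²
dS/dt = dS/dr · dr/dt = 8πr · 4
At r = 6: dS/dt = 192π cm²/s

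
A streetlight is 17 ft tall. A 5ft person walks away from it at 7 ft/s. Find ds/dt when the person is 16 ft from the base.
35/12 ft/s

By similar triangles: 17/(x+s) = 5/s
Solving: s = 5x/12
ds/dt = 5/12 · dx/dt = 5/12 · 7 = 35/12 ft/s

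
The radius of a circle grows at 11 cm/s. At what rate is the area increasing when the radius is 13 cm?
286π cm²/s

A = πr²
dA/dt = 2πr · dr/dt = 2π(13)(11) = 286π cm²/s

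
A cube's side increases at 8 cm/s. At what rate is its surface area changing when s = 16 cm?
1536 cm²/s

A = 6s²
dA/dt = 12s · ds/dt = 12·16·8 = 1536 cm²/s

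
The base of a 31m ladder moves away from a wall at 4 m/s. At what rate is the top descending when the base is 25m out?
25√21/21 ≈ 5.455 m/s

x² + y² = 31²
2x·dx/dt + 2y·dy/dt = 0
dy/dt = -x/y · dx/dt = -25/(4√21) · 4 = -25√21/21 m/s
The top is descending at 25√21/21 ≈ 5.455 m/s.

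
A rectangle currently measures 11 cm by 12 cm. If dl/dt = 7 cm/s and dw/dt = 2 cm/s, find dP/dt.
18 cm/s

P = 2(l + w)
dP/dt = 2(dl/dt + dw/dt) = 2(7 + 2) = 18 cm/s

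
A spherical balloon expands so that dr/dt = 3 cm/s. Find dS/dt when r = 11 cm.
264π cm²/s

S = 4πr²
dS/dt = dS/dr · dr/dt = 8πr · 3
At r = 11: dS/dt = 264π cm²/s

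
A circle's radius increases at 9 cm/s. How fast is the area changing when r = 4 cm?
72π cm²/s

A = πr²
dA/dt = 2πr · dr/dt = 2π(4)(9) = 72π cm²/s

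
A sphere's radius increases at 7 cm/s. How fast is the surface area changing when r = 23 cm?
1288π cm²/s

S = 4πr²
dS/dt = dS/dr · dr/dt = 8πr · 7
At r = 23: dS/dt = 1288π cm²/s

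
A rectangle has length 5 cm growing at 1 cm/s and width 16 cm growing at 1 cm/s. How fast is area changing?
21 cm²/s

A = lw
dA/dt = w·dl/dt + l·dw/dt = 16·1 + 5·1 = 21 cm²/s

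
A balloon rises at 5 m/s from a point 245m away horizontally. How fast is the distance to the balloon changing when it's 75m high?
75√2626/2626 ≈ 1.464 m/s

z² = 245² + y²
z = √(245² + 75²) = 5√2626
dz/dt = y/z · dy/dt = 75/(5√2626) · 5 = 75√2626/2626 ≈ 1.464 m/s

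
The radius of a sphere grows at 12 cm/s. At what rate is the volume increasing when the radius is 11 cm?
5808π cm³/s

V = (4/3)πr³
dV/dt = dV/dr · dr/dt = 4πr² · 12
At r = 11: dV/dt = 5808π cm³/s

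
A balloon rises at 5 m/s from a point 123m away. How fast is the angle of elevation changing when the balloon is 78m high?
0.028992 rad/s

tan(θ) = y/123
sec²(θ) · dθ/dt = (1/123) · dy/dt
dθ/dt = cos²(θ)/123 · 5 = 123/(123² + 78²) · 5
dθ/dt = 0.028992 rad/s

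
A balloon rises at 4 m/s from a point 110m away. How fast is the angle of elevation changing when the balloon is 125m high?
0.01587 rad/s

tan(θ) = y/110
sec²(θ) · dθ/dt = (1/110) · dy/dt
dθ/dt = cos²(θ)/110 · 4 = 110/(110² + 125²) · 4
dθ/dt = 0.01587 rad/s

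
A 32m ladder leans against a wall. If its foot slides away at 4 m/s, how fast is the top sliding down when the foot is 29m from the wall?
116√183/183 ≈ 8.575 m/s

x² + y² = 32²
2x·dx/dt + 2y·dy/dt = 0
dy/dt = -x/y · dx/dt = -29/√183 · 4 = -116√183/183 m/s
The top is descending at 116√183/183 ≈ 8.575 m/s.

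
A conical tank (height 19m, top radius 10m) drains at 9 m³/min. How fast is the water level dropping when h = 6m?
361/(400π) ≈ 0.2873 m/min

r/h = 10/19, so r = (10/19)h
V = (1/3)πr²h = (1/3)π((10/19)h)²h = (100/1083)πh³
dV/dh = (100/361)πh²
dh/dt = (dV/dt)/(dV/dh) = -9/((100/361)π·6²) = -361/(400π) m/min
The level is dropping at 361/(400π) ≈ 0.2873 m/min.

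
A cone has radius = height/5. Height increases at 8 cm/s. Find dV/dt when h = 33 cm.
8712π/25 cm³/s

V = (1/3)π(h/5)²h = πh³/75
dV/dt = πh²/25 · 8
At h = 33: dV/dt = 8712π/25 cm³/s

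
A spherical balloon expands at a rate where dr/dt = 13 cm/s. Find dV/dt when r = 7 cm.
2548π cm³/s

V = (4/3)πr³
dV/dt = dV/dr · dr/dt = 4πr² · 13
At r = 7: dV/dt = 2548π cm³/s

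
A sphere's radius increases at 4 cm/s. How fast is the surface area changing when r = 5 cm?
160π cm²/s

S = 4πr²
dS/dt = dS/dr · dr/dt = 8πr · 4
At r = 5: dS/dt = 160π cm²/s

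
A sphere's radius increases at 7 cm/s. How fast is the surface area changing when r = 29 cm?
1624π cm²/s

S = 4πr²
dS/dt = dS/dr · dr/dt = 8πr · 7
At r = 29: dS/dt = 1624π cm²/s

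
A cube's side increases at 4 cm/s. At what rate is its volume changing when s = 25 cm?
7500 cm³/s

V = s³
dV/dt = 3s² · ds/dt = 3·25²·4 = 7500 cm³/s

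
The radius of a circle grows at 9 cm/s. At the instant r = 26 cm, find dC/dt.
18π cm/s

C = 2πr
dC/dt = 2π · dr/dt = 2π · 9 = 18π cm/s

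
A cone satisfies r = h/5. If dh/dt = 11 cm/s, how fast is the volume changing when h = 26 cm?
7436π/25 cm³/s

V = (1/3)π(h/5)²h = πh³/75
dV/dt = πh²/25 · 11
At h = 26: dV/dt = 7436π/25 cm³/s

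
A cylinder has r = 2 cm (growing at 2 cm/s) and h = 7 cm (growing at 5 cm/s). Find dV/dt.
76π cm³/s

V = πr²h
dV/dt = 2πrh·dr/dt + πr²·dh/dt
= 2π(2)(7)(2) + π(2)²(5)
= 76π cm³/s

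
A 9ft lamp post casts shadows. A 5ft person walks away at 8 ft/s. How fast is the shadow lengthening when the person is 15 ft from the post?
10 ft/s

By similar triangles: 9/(x+s) = 5/s
Solving: s = 5x/4
ds/dt = 5/4 · dx/dt = 5/4 · 8 = 10 ft/s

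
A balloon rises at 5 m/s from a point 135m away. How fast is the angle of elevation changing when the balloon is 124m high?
0.020089 rad/s

tan(θ) = y/135
sec²(θ) · dθ/dt = (1/135) · dy/dt
dθ/dt = cos²(θ)/135 · 5 = 135/(135² + 124²) · 5
dθ/dt = 0.020089 rad/s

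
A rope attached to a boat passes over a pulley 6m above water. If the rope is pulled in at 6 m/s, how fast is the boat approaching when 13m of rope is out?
78√133/133 ≈ 6.763 m/s

rope² = x² + 6²
x = √(13² - 6²) = √133
dx/dt = (rope/x) · d(rope)/dt = (13/√133) · (-6) = -78√133/133 m/s
The boat approaches at 78√133/133 ≈ 6.763 m/s.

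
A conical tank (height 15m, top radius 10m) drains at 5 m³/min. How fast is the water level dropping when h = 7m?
45/(196π) ≈ 0.07308 m/min

r/h = 10/15, so r = (2/3)h
V = (1/3)πr²h = (1/3)π((2/3)h)²h = (4/27)πh³
dV/dh = (4/9)πh²
dh/dt = (dV/dt)/(dV/dh) = -5/((4/9)π·7²) = -45/(196π) m/min
The level is dropping at 45/(196π) ≈ 0.07308 m/min.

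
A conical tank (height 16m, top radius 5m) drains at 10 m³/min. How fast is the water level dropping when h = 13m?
512/(845π) ≈ 0.1929 m/min

r/h = 5/16, so r = (5/16)h
V = (1/3)πr²h = (1/3)π((5/16)h)²h = (25/768)πh³
dV/dh = (25/256)πh²
dh/dt = (dV/dt)/(dV/dh) = -10/((25/256)π·13²) = -512/(845π) m/min
The level is dropping at 512/(845π) ≈ 0.1929 m/min.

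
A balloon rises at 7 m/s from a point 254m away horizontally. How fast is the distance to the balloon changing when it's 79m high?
553√70757/70757 ≈ 2.079 m/s

z² = 254² + y²
z = √(254² + 79²) = √70757
dz/dt = y/z · dy/dt = 79/√70757 · 7 = 553√70757/70757 ≈ 2.079 m/s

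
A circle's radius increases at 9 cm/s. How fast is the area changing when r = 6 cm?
108π cm²/s

A = πr²
dA/dt = 2πr · dr/dt = 2π(6)(9) = 108π cm²/s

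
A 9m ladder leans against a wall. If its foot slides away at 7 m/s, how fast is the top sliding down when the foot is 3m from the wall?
7√2/4 ≈ 2.475 m/s

x² + y² = 9²
2x·dx/dt + 2y·dy/dt = 0
dy/dt = -x/y · dx/dt = -3/(6√2) · 7 = -7√2/4 m/s
The top is descending at 7√2/4 ≈ 2.475 m/s.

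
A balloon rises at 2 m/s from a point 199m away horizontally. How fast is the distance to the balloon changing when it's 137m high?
137√58370/29185 ≈ 1.134 m/s

z² = 199² + y²
z = √(199² + 137²) = √58370
dz/dt = y/z · dy/dt = 137/√58370 · 2 = 137√58370/29185 ≈ 1.134 m/s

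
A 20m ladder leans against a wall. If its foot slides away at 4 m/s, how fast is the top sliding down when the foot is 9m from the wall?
36√319/319 ≈ 2.016 m/s

x² + y² = 20²
2x·dx/dt + 2y·dy/dt = 0
dy/dt = -x/y · dx/dt = -9/√319 · 4 = -36√319/319 m/s
The top is descending at 36√319/319 ≈ 2.016 m/s.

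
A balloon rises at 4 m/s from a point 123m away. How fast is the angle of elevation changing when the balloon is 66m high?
0.02525 rad/s

tan(θ) = y/123
sec²(θ) · dθ/dt = (1/123) · dy/dt
dθ/dt = cos²(θ)/123 · 4 = 123/(123² + 66²) · 4
dθ/dt = 0.02525 rad/s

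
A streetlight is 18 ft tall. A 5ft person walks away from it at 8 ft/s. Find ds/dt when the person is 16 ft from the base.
40/13 ft/s

By similar triangles: 18/(x+s) = 5/s
Solving: s = 5x/13
ds/dt = 5/13 · dx/dt = 5/13 · 8 = 40/13 ft/s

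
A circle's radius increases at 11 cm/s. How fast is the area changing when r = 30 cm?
660π cm²/s

A = πr²
dA/dt = 2πr · dr/dt = 2π(30)(11) = 660π cm²/s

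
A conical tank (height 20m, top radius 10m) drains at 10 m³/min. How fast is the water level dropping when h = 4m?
5/(2π) ≈ 0.7958 m/min

r/h = 10/20, so r = (1/2)h
V = (1/3)πr²h = (1/3)π((1/2)h)²h = (1/12)πh³
dV/dh = (1/4)πh²
dh/dt = (dV/dt)/(dV/dh) = -10/((1/4)π·4²) = -5/(2π) m/min
The level is dropping at 5/(2π) ≈ 0.7958 m/min.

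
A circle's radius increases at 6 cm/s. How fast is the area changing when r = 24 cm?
288π cm²/s

A = πr²
dA/dt = 2πr · dr/dt = 2π(24)(6) = 288π cm²/s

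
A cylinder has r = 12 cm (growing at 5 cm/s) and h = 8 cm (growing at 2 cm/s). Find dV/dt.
1248π cm³/s

V = πr²h
dV/dt = 2πrh·dr/dt + πr²·dh/dt
= 2π(12)(8)(5) + π(12)²(2)
= 1248π cm³/s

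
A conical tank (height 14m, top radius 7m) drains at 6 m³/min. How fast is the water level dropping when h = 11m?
24/(121π) ≈ 0.06314 m/min

r/h = 7/14, so r = (1/2)h
V = (1/3)πr²h = (1/3)π((1/2)h)²h = (1/12)πh³
dV/dh = (1/4)πh²
dh/dt = (dV/dt)/(dV/dh) = -6/((1/4)π·11²) = -24/(121π) m/min
The level is dropping at 24/(121π) ≈ 0.06314 m/min.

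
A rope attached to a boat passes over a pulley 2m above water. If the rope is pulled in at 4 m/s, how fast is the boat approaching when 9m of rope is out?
36√77/77 ≈ 4.103 m/s

rope² = x² + 2²
x = √(9² - 2²) = √77
dx/dt = (rope/x) · d(rope)/dt = (9/√77) · (-4) = -36√77/77 m/s
The boat approaches at 36√77/77 ≈ 4.103 m/s.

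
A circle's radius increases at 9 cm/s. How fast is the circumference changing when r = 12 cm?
18π cm/s

C = 2πr
dC/dt = 2π · dr/dt = 2π · 9 = 18π cm/s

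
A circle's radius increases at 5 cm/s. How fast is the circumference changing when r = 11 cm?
10π cm/s

C = 2πr
dC/dt = 2π · dr/dt = 2π · 5 = 10π cm/s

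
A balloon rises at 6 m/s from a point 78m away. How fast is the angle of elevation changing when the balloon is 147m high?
0.0169 rad/s

tan(θ) = y/78
sec²(θ) · dθ/dt = (1/78) · dy/dt
dθ/dt = cos²(θ)/78 · 6 = 78/(78² + 147²) · 6
dθ/dt = 0.0169 rad/s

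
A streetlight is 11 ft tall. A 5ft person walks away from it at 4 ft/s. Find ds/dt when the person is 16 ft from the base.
10/3 ft/s

By similar triangles: 11/(x+s) = 5/s
Solving: s = 5x/6
ds/dt = 5/6 · dx/dt = 5/6 · 4 = 10/3 ft/s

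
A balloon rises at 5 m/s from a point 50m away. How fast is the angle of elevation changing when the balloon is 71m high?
0.033152 rad/s

tan(θ) = y/50
sec²(θ) · dθ/dt = (1/50) · dy/dt
dθ/dt = cos²(θ)/50 · 5 = 50/(50² + 71²) · 5
dθ/dt = 0.033152 rad/s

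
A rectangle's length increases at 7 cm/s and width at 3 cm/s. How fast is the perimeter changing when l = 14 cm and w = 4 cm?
20 cm/s

P = 2(l + w)
dP/dt = 2(dl/dt + dw/dt) = 2(7 + 3) = 20 cm/s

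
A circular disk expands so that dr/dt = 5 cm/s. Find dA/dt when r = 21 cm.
210π cm²/s

A = πr²
dA/dt = 2πr · dr/dt = 2π(21)(5) = 210π cm²/s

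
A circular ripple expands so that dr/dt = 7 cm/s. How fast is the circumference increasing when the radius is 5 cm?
14π cm/s

C = 2πr
dC/dt = 2π · dr/dt = 2π · 7 = 14π cm/s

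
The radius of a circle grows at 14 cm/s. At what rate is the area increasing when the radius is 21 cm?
588π cm²/s

A = πr²
dA/dt = 2πr · dr/dt = 2π(21)(14) = 588π cm²/s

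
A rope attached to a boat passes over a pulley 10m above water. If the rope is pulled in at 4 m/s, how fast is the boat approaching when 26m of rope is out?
13/3 ≈ 4.333 m/s

rope² = x² + 10²
x = √(26² - 10²) = 24
dx/dt = (rope/x) · d(rope)/dt = (26/24) · (-4) = -13/3 m/s
The boat approaches at 13/3 ≈ 4.333 m/s.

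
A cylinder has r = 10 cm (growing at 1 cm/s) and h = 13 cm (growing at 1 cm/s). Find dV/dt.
360π cm³/s

V = πr²h
dV/dt = 2πrh·dr/dt + πr²·dh/dt
= 2π(10)(13)(1) + π(10)²(1)
= 360π cm³/s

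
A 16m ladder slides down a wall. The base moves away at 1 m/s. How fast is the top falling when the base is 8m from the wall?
√3/3 ≈ 0.5774 m/s

x² + y² = 16²
2x·dx/dt + 2y·dy/dt = 0
dy/dt = -x/y · dx/dt = -8/(8√3) · 1 = -√3/3 m/s
The top is descending at √3/3 ≈ 0.5774 m/s.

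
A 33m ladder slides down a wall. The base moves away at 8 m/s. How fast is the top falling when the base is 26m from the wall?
208√413/413 ≈ 10.24 m/s

x² + y² = 33²
2x·dx/dt + 2y·dy/dt = 0
dy/dt = -x/y · dx/dt = -26/√413 · 8 = -208√413/413 m/s
The top is descending at 208√413/413 ≈ 10.24 m/s.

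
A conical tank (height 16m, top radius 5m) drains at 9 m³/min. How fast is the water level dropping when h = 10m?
576/(625π) ≈ 0.2934 m/min

r/h = 5/16, so r = (5/16)h
V = (1/3)πr²h = (1/3)π((5/16)h)²h = (25/768)πh³
dV/dh = (25/256)πh²
dh/dt = (dV/dt)/(dV/dh) = -9/((25/256)π·10²) = -576/(625π) m/min
The level is dropping at 576/(625π) ≈ 0.2934 m/min.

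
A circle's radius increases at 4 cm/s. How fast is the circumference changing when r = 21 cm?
8π cm/s

C = 2πr
dC/dt = 2π · dr/dt = 2π · 4 = 8π cm/s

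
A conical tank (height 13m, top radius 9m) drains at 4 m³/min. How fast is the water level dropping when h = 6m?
169/(729π) ≈ 0.07379 m/min

r/h = 9/13, so r = (9/13)h
V = (1/3)πr²h = (1/3)π((9/13)h)²h = (27/169)πh³
dV/dh = (81/169)πh²
dh/dt = (dV/dt)/(dV/dh) = -4/((81/169)π·6²) = -169/(729π) m/min
The level is dropping at 169/(729π) ≈ 0.07379 m/min.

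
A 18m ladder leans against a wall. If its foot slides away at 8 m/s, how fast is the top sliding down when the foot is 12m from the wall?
16√5/5 ≈ 7.155 m/s

x² + y² = 18²
2x·dx/dt + 2y·dy/dt = 0
dy/dt = -x/y · dx/dt = -12/(6√5) · 8 = -16√5/5 m/s
The top is descending at 16√5/5 ≈ 7.155 m/s.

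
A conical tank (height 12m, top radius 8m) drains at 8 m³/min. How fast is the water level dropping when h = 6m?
1/(2π) ≈ 0.1592 m/min

r/h = 8/12, so r = (2/3)h
V = (1/3)πr²h = (1/3)π((2/3)h)²h = (4/27)πh³
dV/dh = (4/9)πh²
dh/dt = (dV/dt)/(dV/dh) = -8/((4/9)π·6²) = -1/(2π) m/min
The level is dropping at 1/(2π) ≈ 0.1592 m/min.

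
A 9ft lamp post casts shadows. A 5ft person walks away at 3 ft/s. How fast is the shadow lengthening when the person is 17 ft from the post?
15/4 ft/s

By similar triangles: 9/(x+s) = 5/s
Solving: s = 5x/4
ds/dt = 5/4 · dx/dt = 5/4 · 3 = 15/4 ft/s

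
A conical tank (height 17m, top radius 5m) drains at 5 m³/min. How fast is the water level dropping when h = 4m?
289/(80π) ≈ 1.15 m/min

r/h = 5/17, so r = (5/17)h
V = (1/3)πr²h = (1/3)π((5/17)h)²h = (25/867)πh³
dV/dh = (25/289)πh²
dh/dt = (dV/dt)/(dV/dh) = -5/((25/289)π·4²) = -289/(80π) m/min
The level is dropping at 289/(80π) ≈ 1.15 m/min.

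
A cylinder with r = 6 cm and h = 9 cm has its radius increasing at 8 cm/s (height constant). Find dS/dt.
336π cm²/s

S = 2πrh + 2πr² (lateral + bases)
dS/dt = (2πh + 4πr)·dr/dt = (2π·9 + 4π·6)·8
= 336π cm²/s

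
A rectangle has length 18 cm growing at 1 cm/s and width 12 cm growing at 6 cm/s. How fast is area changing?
120 cm²/s

A = lw
dA/dt = w·dl/dt + l·dw/dt = 12·1 + 18·6 = 120 cm²/s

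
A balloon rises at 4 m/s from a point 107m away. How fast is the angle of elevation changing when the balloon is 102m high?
0.019585 rad/s

tan(θ) = y/107
sec²(θ) · dθ/dt = (1/107) · dy/dt
dθ/dt = cos²(θ)/107 · 4 = 107/(107² + 102²) · 4
dθ/dt = 0.019585 rad/s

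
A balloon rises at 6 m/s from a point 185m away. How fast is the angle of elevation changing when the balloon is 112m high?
0.023734 rad/s

tan(θ) = y/185
sec²(θ) · dθ/dt = (1/185) · dy/dt
dθ/dt = cos²(θ)/185 · 6 = 185/(185² + 112²) · 6
dθ/dt = 0.023734 rad/s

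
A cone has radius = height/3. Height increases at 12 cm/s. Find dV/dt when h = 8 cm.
256π/3 cm³/s

V = (1/3)π(h/3)²h = πh³/27
dV/dt = πh²/9 · 12
At h = 8: dV/dt = 256π/3 cm³/s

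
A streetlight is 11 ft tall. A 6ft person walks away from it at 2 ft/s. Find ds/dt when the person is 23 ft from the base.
12/5 ft/s

By similar triangles: 11/(x+s) = 6/s
Solving: s = 6x/5
ds/dt = 6/5 · dx/dt = 6/5 · 2 = 12/5 ft/s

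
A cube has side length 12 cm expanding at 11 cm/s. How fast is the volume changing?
4752 cm³/s

V = s³
dV/dt = 3s² · ds/dt = 3·12²·11 = 4752 cm³/s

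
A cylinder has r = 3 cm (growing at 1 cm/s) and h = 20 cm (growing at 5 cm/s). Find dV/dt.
165π cm³/s

V = πr²h
dV/dt = 2πrh·dr/dt + πr²·dh/dt
= 2π(3)(20)(1) + π(3)²(5)
= 165π cm³/s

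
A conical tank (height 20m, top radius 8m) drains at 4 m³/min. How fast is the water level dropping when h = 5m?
1/π ≈ 0.3183 m/min

r/h = 8/20, so r = (2/5)h
V = (1/3)πr²h = (1/3)π((2/5)h)²h = (4/75)πh³
dV/dh = (4/25)πh²
dh/dt = (dV/dt)/(dV/dh) = -4/((4/25)π·5²) = -1/π m/min
The level is dropping at 1/π ≈ 0.3183 m/min.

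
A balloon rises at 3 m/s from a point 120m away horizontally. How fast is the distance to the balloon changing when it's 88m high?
33√346/346 ≈ 1.774 m/s

z² = 120² + y²
z = √(120² + 88²) = 8√346
dz/dt = y/z · dy/dt = 88/(8√346) · 3 = 33√346/346 ≈ 1.774 m/s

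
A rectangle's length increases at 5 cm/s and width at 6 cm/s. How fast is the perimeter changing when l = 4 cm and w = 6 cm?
22 cm/s

P = 2(l + w)
dP/dt = 2(dl/dt + dw/dt) = 2(5 + 6) = 22 cm/s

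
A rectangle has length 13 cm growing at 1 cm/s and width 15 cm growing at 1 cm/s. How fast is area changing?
28 cm²/s

A = lw
dA/dt = w·dl/dt + l·dw/dt = 15·1 + 13·1 = 28 cm²/s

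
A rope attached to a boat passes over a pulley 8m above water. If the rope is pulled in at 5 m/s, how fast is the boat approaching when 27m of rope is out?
27√665/133 ≈ 5.235 m/s

rope² = x² + 8²
x = √(27² - 8²) = √665
dx/dt = (rope/x) · d(rope)/dt = (27/√665) · (-5) = -27√665/133 m/s
The boat approaches at 27√665/133 ≈ 5.235 m/s.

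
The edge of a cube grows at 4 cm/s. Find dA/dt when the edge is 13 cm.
624 cm²/s

A = 6s²
dA/dt = 12s · ds/dt = 12·13·4 = 624 cm²/s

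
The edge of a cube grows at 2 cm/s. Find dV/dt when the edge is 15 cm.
1350 cm³/s

V = s³
dV/dt = 3s² · ds/dt = 3·15²·2 = 1350 cm³/s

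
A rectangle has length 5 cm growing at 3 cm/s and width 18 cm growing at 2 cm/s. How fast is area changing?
64 cm²/s

A = lw
dA/dt = w·dl/dt + l·dw/dt = 18·3 + 5·2 = 64 cm²/s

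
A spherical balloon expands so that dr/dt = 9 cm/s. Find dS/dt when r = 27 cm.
1944π cm²/s

S = 4πr²
dS/dt = dS/dr · dr/dt = 8πr · 9
At r = 27: dS/dt = 1944π cm²/s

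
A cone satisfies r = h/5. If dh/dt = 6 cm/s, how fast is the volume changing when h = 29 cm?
5046π/25 cm³/s

V = (1/3)π(h/5)²h = πh³/75
dV/dt = πh²/25 · 6
At h = 29: dV/dt = 5046π/25 cm³/s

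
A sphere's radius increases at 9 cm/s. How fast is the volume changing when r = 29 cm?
30276π cm³/s

V = (4/3)πr³
dV/dt = dV/dr · dr/dt = 4πr² · 9
At r = 29: dV/dt = 30276π cm³/s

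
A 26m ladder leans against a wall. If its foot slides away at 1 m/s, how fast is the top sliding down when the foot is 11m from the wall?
11√555/555 ≈ 0.4669 m/s

x² + y² = 26²
2x·dx/dt + 2y·dy/dt = 0
dy/dt = -x/y · dx/dt = -11/√555 · 1 = -11√555/555 m/s
The top is descending at 11√555/555 ≈ 0.4669 m/s.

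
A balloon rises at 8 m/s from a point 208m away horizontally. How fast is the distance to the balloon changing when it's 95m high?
760√52289/52289 ≈ 3.324 m/s

z² = 208² + y²
z = √(208² + 95²) = √52289
dz/dt = y/z · dy/dt = 95/√52289 · 8 = 760√52289/52289 ≈ 3.324 m/s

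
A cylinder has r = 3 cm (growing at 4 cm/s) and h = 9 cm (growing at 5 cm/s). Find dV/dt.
261π cm³/s

V = πr²h
dV/dt = 2πrh·dr/dt + πr²·dh/dt
= 2π(3)(9)(4) + π(3)²(5)
= 261π cm³/s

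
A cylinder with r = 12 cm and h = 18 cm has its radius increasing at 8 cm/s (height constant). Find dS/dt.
672π cm²/s

S = 2πrh + 2πr² (lateral + bases)
dS/dt = (2πh + 4πr)·dr/dt = (2π·18 + 4π·12)·8
= 672π cm²/s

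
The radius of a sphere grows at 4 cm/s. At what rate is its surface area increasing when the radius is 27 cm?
864π cm²/s

S = 4πr²
dS/dt = dS/dr · dr/dt = 8πr · 4
At r = 27: dS/dt = 864π cm²/s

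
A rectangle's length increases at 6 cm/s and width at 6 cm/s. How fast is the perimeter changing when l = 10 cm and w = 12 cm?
24 cm/s

P = 2(l + w)
dP/dt = 2(dl/dt + dw/dt) = 2(6 + 6) = 24 cm/s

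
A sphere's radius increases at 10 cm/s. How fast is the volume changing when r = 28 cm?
31360π cm³/s

V = (4/3)πr³
dV/dt = dV/dr · dr/dt = 4πr² · 10
At r = 28: dV/dt = 31360π cm³/s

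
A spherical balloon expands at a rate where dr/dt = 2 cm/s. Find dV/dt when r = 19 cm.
2888π cm³/s

V = (4/3)πr³
dV/dt = dV/dr · dr/dt = 4πr² · 2
At r = 19: dV/dt = 2888π cm³/s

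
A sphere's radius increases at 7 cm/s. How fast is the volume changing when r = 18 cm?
9072π cm³/s

V = (4/3)πr³
dV/dt = dV/dr · dr/dt = 4πr² · 7
At r = 18: dV/dt = 9072π cm³/s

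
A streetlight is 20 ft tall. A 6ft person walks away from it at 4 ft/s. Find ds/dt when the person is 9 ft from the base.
12/7 ft/s

By similar triangles: 20/(x+s) = 6/s
Solving: s = 6x/14
ds/dt = 6/14 · dx/dt = 3/7 · 4 = 12/7 ft/s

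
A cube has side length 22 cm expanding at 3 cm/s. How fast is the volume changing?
4356 cm³/s

V = s³
dV/dt = 3s² · ds/dt = 3·22²·3 = 4356 cm³/s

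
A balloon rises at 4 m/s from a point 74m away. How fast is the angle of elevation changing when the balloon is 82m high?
0.024262 rad/s

tan(θ) = y/74
sec²(θ) · dθ/dt = (1/74) · dy/dt
dθ/dt = cos²(θ)/74 · 4 = 74/(74² + 82²) · 4
dθ/dt = 0.024262 rad/s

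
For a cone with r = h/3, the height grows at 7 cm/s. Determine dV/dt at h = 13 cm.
1183π/9 cm³/s

V = (1/3)π(h/3)²h = πh³/27
dV/dt = πh²/9 · 7
At h = 13: dV/dt = 1183π/9 cm³/s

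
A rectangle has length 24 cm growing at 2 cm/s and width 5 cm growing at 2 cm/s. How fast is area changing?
58 cm²/s

A = lw
dA/dt = w·dl/dt + l·dw/dt = 5·2 + 24·2 = 58 cm²/s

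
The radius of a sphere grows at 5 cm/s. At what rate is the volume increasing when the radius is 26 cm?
13520π cm³/s

V = (4/3)πr³
dV/dt = dV/dr · dr/dt = 4πr² · 5
At r = 26: dV/dt = 13520π cm³/s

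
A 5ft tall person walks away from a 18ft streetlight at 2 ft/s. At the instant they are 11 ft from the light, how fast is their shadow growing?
10/13 ft/s

By similar triangles: 18/(x+s) = 5/s
Solving: s = 5x/13
ds/dt = 5/13 · dx/dt = 5/13 · 2 = 10/13 ft/s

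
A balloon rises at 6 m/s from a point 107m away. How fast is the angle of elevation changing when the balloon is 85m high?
0.034379 rad/s

tan(θ) = y/107
sec²(θ) · dθ/dt = (1/107) · dy/dt
dθ/dt = cos²(θ)/107 · 6 = 107/(107² + 85²) · 6
dθ/dt = 0.034379 rad/s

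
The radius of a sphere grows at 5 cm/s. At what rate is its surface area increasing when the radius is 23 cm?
920π cm²/s

S = 4πr²
dS/dt = dS/dr · dr/dt = 8πr · 5
At r = 23: dS/dt = 920π cm²/s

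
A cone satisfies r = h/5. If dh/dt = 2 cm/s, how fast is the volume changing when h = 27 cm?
1458π/25 cm³/s

V = (1/3)π(h/5)²h = πh³/75
dV/dt = πh²/25 · 2
At h = 27: dV/dt = 1458π/25 cm³/s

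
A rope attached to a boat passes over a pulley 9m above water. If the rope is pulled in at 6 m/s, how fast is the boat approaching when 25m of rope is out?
75√34/68 ≈ 6.431 m/s

rope² = x² + 9²
x = √(25² - 9²) = 4√34
dx/dt = (rope/x) · d(rope)/dt = (25/(4√34)) · (-6) = -75√34/68 m/s
The boat approaches at 75√34/68 ≈ 6.431 m/s.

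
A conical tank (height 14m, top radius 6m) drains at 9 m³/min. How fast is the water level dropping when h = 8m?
49/(64π) ≈ 0.2437 m/min

r/h = 6/14, so r = (3/7)h
V = (1/3)πr²h = (1/3)π((3/7)h)²h = (3/49)πh³
dV/dh = (9/49)πh²
dh/dt = (dV/dt)/(dV/dh) = -9/((9/49)π·8²) = -49/(64π) m/min
The level is dropping at 49/(64π) ≈ 0.2437 m/min.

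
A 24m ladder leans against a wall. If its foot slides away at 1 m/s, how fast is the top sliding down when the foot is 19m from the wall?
19√215/215 ≈ 1.296 m/s

x² + y² = 24²
2x·dx/dt + 2y·dy/dt = 0
dy/dt = -x/y · dx/dt = -19/√215 · 1 = -19√215/215 m/s
The top is descending at 19√215/215 ≈ 1.296 m/s.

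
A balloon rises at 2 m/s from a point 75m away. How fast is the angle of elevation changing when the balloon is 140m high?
0.005946 rad/s

tan(θ) = y/75
sec²(θ) · dθ/dt = (1/75) · dy/dt
dθ/dt = cos²(θ)/75 · 2 = 75/(75² + 140²) · 2
dθ/dt = 0.005946 rad/s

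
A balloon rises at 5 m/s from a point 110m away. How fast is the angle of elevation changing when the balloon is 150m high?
0.015896 rad/s

tan(θ) = y/110
sec²(θ) · dθ/dt = (1/110) · dy/dt
dθ/dt = cos²(θ)/110 · 5 = 110/(110² + 150²) · 5
dθ/dt = 0.015896 rad/s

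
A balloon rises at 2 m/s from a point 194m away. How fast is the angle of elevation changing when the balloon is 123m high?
0.007353 rad/s

tan(θ) = y/194
sec²(θ) · dθ/dt = (1/194) · dy/dt
dθ/dt = cos²(θ)/194 · 2 = 194/(194² + 123²) · 2
dθ/dt = 0.007353 rad/s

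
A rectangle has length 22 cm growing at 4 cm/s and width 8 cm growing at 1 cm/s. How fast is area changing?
54 cm²/s

A = lw
dA/dt = w·dl/dt + l·dw/dt = 8·4 + 22·1 = 54 cm²/s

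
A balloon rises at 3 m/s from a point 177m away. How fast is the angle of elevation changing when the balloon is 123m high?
0.01143 rad/s

tan(θ) = y/177
sec²(θ) · dθ/dt = (1/177) · dy/dt
dθ/dt = cos²(θ)/177 · 3 = 177/(177² + 123²) · 3
dθ/dt = 0.01143 rad/s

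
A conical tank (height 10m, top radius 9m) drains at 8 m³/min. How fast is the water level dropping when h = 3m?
800/(729π) ≈ 0.3493 m/min

r/h = 9/10, so r = (9/10)h
V = (1/3)πr²h = (1/3)π((9/10)h)²h = (27/100)πh³
dV/dh = (81/100)πh²
dh/dt = (dV/dt)/(dV/dh) = -8/((81/100)π·3²) = -800/(729π) m/min
The level is dropping at 800/(729π) ≈ 0.3493 m/min.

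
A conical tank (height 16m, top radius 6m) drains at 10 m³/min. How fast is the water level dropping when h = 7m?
640/(441π) ≈ 0.4619 m/min

r/h = 6/16, so r = (3/8)h
V = (1/3)πr²h = (1/3)π((3/8)h)²h = (3/64)πh³
dV/dh = (9/64)πh²
dh/dt = (dV/dt)/(dV/dh) = -10/((9/64)π·7²) = -640/(441π) m/min
The level is dropping at 640/(441π) ≈ 0.4619 m/min.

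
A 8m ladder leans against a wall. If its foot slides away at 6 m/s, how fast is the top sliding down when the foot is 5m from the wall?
10√39/13 ≈ 4.804 m/s

x² + y² = 8²
2x·dx/dt + 2y·dy/dt = 0
dy/dt = -x/y · dx/dt = -5/√39 · 6 = -10√39/13 m/s
The top is descending at 10√39/13 ≈ 4.804 m/s.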